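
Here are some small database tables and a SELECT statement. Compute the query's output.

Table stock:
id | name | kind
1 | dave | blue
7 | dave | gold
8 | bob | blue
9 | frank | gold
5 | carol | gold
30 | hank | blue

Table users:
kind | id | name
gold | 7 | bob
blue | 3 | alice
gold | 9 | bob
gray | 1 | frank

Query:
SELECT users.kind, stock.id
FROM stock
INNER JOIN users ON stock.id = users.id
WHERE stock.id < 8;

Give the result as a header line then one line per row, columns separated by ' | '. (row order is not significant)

After JOIN users (3 rows):
stock.id | stock.name | stock.kind | users.kind | users.id | users.name
1 | dave | blue | gray | 1 | frank
7 | dave | gold | gold | 7 | bob
9 | frank | gold | gold | 9 | bob
After WHERE (2 rows):
stock.id | stock.name | stock.kind | users.kind | users.id | users.name
1 | dave | blue | gray | 1 | frank
7 | dave | gold | gold | 7 | bob
After SELECT (2 rows):
users.kind | stock.id
gray | 1
gold | 7

== RESULT ==
users.kind | stock.id
gray | 1
gold | 7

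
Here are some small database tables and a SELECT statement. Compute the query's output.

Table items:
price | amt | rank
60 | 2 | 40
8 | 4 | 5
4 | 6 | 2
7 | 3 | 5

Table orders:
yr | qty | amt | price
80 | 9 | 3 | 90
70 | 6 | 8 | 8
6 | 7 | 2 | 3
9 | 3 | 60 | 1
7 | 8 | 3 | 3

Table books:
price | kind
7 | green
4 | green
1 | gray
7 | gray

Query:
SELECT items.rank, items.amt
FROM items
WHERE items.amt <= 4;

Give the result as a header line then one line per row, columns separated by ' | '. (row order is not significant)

== RESULT ==
items.rank | items.amt
40 | 2
5 | 4
5 | 3

Derivation:
After WHERE (3 rows):
items.price | items.amt | items.rank
60 | 2 | 40
8 | 4 | 5
7 | 3 | 5
After SELECT (3 rows):
items.rank | items.amt
40 | 2
5 | 4
5 | 3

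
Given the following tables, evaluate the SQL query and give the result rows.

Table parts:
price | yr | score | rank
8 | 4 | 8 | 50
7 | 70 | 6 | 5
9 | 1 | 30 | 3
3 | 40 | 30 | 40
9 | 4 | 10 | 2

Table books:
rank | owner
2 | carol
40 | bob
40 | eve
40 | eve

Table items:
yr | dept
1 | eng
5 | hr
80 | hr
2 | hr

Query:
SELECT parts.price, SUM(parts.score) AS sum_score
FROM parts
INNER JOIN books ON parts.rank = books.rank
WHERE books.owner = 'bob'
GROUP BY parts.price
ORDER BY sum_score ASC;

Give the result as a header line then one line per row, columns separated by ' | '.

== RESULT ==
parts.price | sum_score
3 | 30

Derivation:
After JOIN books (4 rows):
parts.price | parts.yr | parts.score | parts.rank | books.rank | books.owner
3 | 40 | 30 | 40 | 40 | bob
3 | 40 | 30 | 40 | 40 | eve
3 | 40 | 30 | 40 | 40 | eve
9 | 4 | 10 | 2 | 2 | carol
After WHERE (1 rows):
parts.price | parts.yr | parts.score | parts.rank | books.rank | books.owner
3 | 40 | 30 | 40 | 40 | bob
After GROUP BY (1 rows):
parts.price | sum_score
3 | 30
After ORDER BY (1 rows):
parts.price | sum_score
3 | 30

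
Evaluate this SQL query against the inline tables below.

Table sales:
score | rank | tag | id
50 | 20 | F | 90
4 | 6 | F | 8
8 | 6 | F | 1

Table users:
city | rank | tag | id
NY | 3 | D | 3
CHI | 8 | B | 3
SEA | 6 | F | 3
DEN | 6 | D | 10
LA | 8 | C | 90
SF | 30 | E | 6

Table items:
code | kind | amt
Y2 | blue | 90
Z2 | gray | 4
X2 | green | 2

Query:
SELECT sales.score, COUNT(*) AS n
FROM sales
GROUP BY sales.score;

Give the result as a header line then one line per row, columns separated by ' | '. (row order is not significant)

After GROUP BY (3 rows):
sales.score | n
50 | 1
4 | 1
8 | 1

== RESULT ==
sales.score | n
50 | 1
4 | 1
8 | 1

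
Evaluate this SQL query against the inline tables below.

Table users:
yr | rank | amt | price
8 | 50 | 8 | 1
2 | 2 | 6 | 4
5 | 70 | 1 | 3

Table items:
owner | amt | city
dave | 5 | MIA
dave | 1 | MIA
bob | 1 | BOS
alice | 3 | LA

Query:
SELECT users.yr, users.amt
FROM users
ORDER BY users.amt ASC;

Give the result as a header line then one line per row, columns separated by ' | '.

== RESULT ==
users.yr | users.amt
5 | 1
2 | 6
8 | 8

Derivation:
After SELECT (3 rows):
users.yr | users.amt
8 | 8
2 | 6
5 | 1
After ORDER BY (3 rows):
users.yr | users.amt
5 | 1
2 | 6
8 | 8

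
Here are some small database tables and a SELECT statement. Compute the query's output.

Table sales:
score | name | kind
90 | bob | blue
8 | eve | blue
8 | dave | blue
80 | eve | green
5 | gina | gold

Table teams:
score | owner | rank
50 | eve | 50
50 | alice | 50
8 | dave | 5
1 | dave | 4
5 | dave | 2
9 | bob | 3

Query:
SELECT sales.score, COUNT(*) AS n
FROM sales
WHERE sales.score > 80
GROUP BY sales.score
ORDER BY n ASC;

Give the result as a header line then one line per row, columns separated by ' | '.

After WHERE (1 rows):
sales.score | sales.name | sales.kind
90 | bob | blue
After GROUP BY (1 rows):
sales.score | n
90 | 1
After ORDER BY (1 rows):
sales.score | n
90 | 1

== RESULT ==
sales.score | n
90 | 1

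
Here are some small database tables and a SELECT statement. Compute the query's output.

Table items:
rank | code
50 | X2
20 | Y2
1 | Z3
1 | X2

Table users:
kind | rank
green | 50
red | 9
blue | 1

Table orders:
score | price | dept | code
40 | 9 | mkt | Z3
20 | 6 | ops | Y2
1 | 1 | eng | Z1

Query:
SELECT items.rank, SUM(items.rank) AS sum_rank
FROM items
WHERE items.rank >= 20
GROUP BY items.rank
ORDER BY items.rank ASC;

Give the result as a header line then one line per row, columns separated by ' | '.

After WHERE (2 rows):
items.rank | items.code
50 | X2
20 | Y2
After GROUP BY (2 rows):
items.rank | sum_rank
50 | 50
20 | 20
After ORDER BY (2 rows):
items.rank | sum_rank
20 | 20
50 | 50

== RESULT ==
items.rank | sum_rank
20 | 20
50 | 50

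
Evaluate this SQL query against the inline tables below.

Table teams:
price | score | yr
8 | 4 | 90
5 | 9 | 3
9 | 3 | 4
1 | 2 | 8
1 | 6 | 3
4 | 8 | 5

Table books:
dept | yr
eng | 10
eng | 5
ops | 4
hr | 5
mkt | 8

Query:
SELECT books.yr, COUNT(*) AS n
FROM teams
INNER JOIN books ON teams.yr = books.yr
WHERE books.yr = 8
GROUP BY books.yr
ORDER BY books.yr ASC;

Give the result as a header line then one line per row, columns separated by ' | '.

After JOIN books (4 rows):
teams.price | teams.score | teams.yr | books.dept | books.yr
9 | 3 | 4 | ops | 4
1 | 2 | 8 | mkt | 8
4 | 8 | 5 | eng | 5
4 | 8 | 5 | hr | 5
After WHERE (1 rows):
teams.price | teams.score | teams.yr | books.dept | books.yr
1 | 2 | 8 | mkt | 8
After GROUP BY (1 rows):
books.yr | n
8 | 1
After ORDER BY (1 rows):
books.yr | n
8 | 1

== RESULT ==
books.yr | n
8 | 1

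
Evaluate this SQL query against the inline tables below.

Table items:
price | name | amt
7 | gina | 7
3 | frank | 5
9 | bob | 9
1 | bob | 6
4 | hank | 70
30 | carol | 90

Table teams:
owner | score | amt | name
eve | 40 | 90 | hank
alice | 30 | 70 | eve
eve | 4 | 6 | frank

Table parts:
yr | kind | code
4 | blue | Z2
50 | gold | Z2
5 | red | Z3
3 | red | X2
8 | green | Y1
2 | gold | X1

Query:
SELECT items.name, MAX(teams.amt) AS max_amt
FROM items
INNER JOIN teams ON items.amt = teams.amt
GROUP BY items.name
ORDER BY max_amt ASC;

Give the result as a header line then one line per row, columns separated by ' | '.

After JOIN teams (3 rows):
items.price | items.name | items.amt | teams.owner | teams.score | teams.amt | teams.name
1 | bob | 6 | eve | 4 | 6 | frank
4 | hank | 70 | alice | 30 | 70 | eve
30 | carol | 90 | eve | 40 | 90 | hank
After GROUP BY (3 rows):
items.name | max_amt
bob | 6
hank | 70
carol | 90
After ORDER BY (3 rows):
items.name | max_amt
bob | 6
hank | 70
carol | 90

== RESULT ==
items.name | max_amt
bob | 6
hank | 70
carol | 90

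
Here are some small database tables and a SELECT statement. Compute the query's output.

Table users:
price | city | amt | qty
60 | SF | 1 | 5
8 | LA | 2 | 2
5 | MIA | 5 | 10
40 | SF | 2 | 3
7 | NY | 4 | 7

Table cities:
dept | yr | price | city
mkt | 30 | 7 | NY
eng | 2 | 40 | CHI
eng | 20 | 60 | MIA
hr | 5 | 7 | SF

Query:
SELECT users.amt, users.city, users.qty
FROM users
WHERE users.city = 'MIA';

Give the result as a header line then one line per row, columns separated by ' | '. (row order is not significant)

After WHERE (1 rows):
users.price | users.city | users.amt | users.qty
5 | MIA | 5 | 10
After SELECT (1 rows):
users.amt | users.city | users.qty
5 | MIA | 10

== RESULT ==
users.amt | users.city | users.qty
5 | MIA | 10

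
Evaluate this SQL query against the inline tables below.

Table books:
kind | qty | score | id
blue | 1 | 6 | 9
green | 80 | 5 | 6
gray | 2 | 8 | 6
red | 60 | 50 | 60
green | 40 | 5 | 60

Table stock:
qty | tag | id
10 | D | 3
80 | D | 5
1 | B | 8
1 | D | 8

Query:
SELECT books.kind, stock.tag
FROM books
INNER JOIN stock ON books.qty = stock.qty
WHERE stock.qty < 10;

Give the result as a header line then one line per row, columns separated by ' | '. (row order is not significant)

After JOIN stock (3 rows):
books.kind | books.qty | books.score | books.id | stock.qty | stock.tag | stock.id
blue | 1 | 6 | 9 | 1 | B | 8
blue | 1 | 6 | 9 | 1 | D | 8
green | 80 | 5 | 6 | 80 | D | 5
After WHERE (2 rows):
books.kind | books.qty | books.score | books.id | stock.qty | stock.tag | stock.id
blue | 1 | 6 | 9 | 1 | B | 8
blue | 1 | 6 | 9 | 1 | D | 8
After SELECT (2 rows):
books.kind | stock.tag
blue | B
blue | D

== RESULT ==
books.kind | stock.tag
blue | B
blue | D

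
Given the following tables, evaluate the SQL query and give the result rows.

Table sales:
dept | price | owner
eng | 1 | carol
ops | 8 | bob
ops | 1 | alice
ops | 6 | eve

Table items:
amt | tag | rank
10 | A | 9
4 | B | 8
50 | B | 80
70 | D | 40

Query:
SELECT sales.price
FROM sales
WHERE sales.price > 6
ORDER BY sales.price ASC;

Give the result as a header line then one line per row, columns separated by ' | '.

== RESULT ==
sales.price
8

Derivation:
After WHERE (1 rows):
sales.dept | sales.price | sales.owner
ops | 8 | bob
After SELECT (1 rows):
sales.price
8
After ORDER BY (1 rows):
sales.price
8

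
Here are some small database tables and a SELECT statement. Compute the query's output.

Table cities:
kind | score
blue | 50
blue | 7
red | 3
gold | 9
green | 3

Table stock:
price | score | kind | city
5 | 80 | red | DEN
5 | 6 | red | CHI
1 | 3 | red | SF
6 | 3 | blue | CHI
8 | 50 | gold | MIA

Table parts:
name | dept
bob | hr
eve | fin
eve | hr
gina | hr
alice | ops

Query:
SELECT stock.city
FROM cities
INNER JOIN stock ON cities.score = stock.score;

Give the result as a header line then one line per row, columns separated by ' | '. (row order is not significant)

== RESULT ==
stock.city
MIA
SF
CHI
SF
CHI

Derivation:
After JOIN stock (5 rows):
cities.kind | cities.score | stock.price | stock.score | stock.kind | stock.city
blue | 50 | 8 | 50 | gold | MIA
red | 3 | 1 | 3 | red | SF
red | 3 | 6 | 3 | blue | CHI
green | 3 | 1 | 3 | red | SF
green | 3 | 6 | 3 | blue | CHI
After SELECT (5 rows):
stock.city
MIA
SF
CHI
SF
CHI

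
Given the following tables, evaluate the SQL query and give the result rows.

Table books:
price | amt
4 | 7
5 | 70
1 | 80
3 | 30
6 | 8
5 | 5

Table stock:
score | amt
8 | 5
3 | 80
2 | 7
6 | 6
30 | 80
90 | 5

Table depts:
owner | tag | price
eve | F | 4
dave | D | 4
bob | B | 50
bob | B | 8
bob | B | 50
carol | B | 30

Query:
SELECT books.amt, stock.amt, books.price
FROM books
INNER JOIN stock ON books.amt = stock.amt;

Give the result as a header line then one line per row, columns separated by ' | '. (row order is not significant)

== RESULT ==
books.amt | stock.amt | books.price
7 | 7 | 4
80 | 80 | 1
80 | 80 | 1
5 | 5 | 5
5 | 5 | 5

Derivation:
After JOIN stock (5 rows):
books.price | books.amt | stock.score | stock.amt
4 | 7 | 2 | 7
1 | 80 | 3 | 80
1 | 80 | 30 | 80
5 | 5 | 8 | 5
5 | 5 | 90 | 5
After SELECT (5 rows):
books.amt | stock.amt | books.price
7 | 7 | 4
80 | 80 | 1
80 | 80 | 1
5 | 5 | 5
5 | 5 | 5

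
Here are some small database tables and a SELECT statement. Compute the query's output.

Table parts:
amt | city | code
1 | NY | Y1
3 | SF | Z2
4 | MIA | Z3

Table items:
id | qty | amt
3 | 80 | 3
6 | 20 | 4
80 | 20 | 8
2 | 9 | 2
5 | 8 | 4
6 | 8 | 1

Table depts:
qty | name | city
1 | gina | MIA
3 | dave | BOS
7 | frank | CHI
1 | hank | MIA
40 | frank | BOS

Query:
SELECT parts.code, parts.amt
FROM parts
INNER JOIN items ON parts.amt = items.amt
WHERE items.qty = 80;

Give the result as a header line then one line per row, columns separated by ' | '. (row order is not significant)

== RESULT ==
parts.code | parts.amt
Z2 | 3

Derivation:
After JOIN items (4 rows):
parts.amt | parts.city | parts.code | items.id | items.qty | items.amt
1 | NY | Y1 | 6 | 8 | 1
3 | SF | Z2 | 3 | 80 | 3
4 | MIA | Z3 | 6 | 20 | 4
4 | MIA | Z3 | 5 | 8 | 4
After WHERE (1 rows):
parts.amt | parts.city | parts.code | items.id | items.qty | items.amt
3 | SF | Z2 | 3 | 80 | 3
After SELECT (1 rows):
parts.code | parts.amt
Z2 | 3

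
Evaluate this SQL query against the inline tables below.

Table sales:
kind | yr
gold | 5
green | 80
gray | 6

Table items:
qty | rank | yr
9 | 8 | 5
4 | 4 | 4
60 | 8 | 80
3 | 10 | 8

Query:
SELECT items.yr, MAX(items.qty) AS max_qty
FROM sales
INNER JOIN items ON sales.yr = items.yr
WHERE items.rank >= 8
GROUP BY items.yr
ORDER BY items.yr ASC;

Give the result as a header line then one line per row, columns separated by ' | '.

== RESULT ==
items.yr | max_qty
5 | 9
80 | 60

Derivation:
After JOIN items (2 rows):
sales.kind | sales.yr | items.qty | items.rank | items.yr
gold | 5 | 9 | 8 | 5
green | 80 | 60 | 8 | 80
After WHERE (2 rows):
sales.kind | sales.yr | items.qty | items.rank | items.yr
gold | 5 | 9 | 8 | 5
green | 80 | 60 | 8 | 80
After GROUP BY (2 rows):
items.yr | max_qty
5 | 9
80 | 60
After ORDER BY (2 rows):
items.yr | max_qty
5 | 9
80 | 60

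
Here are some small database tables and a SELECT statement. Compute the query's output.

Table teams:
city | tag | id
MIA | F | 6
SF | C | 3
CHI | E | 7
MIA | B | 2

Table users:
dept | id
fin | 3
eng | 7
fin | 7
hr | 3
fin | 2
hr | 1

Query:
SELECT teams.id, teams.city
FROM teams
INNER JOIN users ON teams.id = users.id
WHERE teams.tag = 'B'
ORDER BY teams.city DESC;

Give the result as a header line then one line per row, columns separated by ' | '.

== RESULT ==
teams.id | teams.city
2 | MIA

Derivation:
After JOIN users (5 rows):
teams.city | teams.tag | teams.id | users.dept | users.id
SF | C | 3 | fin | 3
SF | C | 3 | hr | 3
CHI | E | 7 | eng | 7
CHI | E | 7 | fin | 7
MIA | B | 2 | fin | 2
After WHERE (1 rows):
teams.city | teams.tag | teams.id | users.dept | users.id
MIA | B | 2 | fin | 2
After SELECT (1 rows):
teams.id | teams.city
2 | MIA
After ORDER BY (1 rows):
teams.id | teams.city
2 | MIA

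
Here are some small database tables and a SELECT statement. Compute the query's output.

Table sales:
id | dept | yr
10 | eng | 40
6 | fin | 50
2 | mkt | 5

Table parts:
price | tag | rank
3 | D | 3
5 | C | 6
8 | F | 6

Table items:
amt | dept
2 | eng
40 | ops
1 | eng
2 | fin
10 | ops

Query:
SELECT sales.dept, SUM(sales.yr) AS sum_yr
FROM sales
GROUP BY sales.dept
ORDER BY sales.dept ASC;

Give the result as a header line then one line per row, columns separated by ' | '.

== RESULT ==
sales.dept | sum_yr
eng | 40
fin | 50
mkt | 5

Derivation:
After GROUP BY (3 rows):
sales.dept | sum_yr
eng | 40
fin | 50
mkt | 5
After ORDER BY (3 rows):
sales.dept | sum_yr
eng | 40
fin | 50
mkt | 5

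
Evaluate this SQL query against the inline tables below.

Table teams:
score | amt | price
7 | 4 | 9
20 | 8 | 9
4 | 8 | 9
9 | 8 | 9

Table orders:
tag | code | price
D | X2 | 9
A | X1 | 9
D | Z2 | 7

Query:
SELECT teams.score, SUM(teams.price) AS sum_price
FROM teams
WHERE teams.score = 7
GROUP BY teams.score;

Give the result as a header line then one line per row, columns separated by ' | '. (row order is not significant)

== RESULT ==
teams.score | sum_price
7 | 9

Derivation:
After WHERE (1 rows):
teams.score | teams.amt | teams.price
7 | 4 | 9
After GROUP BY (1 rows):
teams.score | sum_price
7 | 9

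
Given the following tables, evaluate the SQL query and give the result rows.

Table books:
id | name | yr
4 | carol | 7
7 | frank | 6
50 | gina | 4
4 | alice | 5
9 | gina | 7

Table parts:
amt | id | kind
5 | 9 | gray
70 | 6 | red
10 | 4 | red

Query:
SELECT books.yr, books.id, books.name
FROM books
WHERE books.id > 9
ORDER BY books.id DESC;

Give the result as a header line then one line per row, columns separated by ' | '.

== RESULT ==
books.yr | books.id | books.name
4 | 50 | gina

Derivation:
After WHERE (1 rows):
books.id | books.name | books.yr
50 | gina | 4
After SELECT (1 rows):
books.yr | books.id | books.name
4 | 50 | gina
After ORDER BY (1 rows):
books.yr | books.id | books.name
4 | 50 | gina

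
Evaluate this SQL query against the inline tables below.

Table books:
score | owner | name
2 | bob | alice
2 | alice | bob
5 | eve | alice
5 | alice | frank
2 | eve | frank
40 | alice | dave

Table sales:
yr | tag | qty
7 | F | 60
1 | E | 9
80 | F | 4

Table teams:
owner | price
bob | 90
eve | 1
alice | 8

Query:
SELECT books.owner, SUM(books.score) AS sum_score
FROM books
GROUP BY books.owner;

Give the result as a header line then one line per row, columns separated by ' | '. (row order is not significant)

After GROUP BY (3 rows):
books.owner | sum_score
bob | 2
alice | 47
eve | 7

== RESULT ==
books.owner | sum_score
bob | 2
alice | 47
eve | 7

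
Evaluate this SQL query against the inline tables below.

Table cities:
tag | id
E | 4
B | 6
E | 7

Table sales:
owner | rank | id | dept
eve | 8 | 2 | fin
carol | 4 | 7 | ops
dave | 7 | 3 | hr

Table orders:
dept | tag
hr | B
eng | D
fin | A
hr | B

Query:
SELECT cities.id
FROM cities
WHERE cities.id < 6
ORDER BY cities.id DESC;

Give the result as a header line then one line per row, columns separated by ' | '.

After WHERE (1 rows):
cities.tag | cities.id
E | 4
After SELECT (1 rows):
cities.id
4
After ORDER BY (1 rows):
cities.id
4

== RESULT ==
cities.id
4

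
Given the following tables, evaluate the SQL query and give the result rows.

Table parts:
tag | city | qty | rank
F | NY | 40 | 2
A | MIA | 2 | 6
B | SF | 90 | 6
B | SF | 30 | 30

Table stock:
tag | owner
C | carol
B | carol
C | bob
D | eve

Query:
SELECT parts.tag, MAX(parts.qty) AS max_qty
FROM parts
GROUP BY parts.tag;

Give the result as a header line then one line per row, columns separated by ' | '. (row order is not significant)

After GROUP BY (3 rows):
parts.tag | max_qty
F | 40
A | 2
B | 90

== RESULT ==
parts.tag | max_qty
F | 40
A | 2
B | 90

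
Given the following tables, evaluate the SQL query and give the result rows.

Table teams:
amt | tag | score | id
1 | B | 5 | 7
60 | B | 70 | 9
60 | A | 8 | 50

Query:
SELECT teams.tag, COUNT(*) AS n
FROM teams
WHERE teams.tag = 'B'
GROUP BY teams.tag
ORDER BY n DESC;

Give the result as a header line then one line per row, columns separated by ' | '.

== RESULT ==
teams.tag | n
B | 2

Derivation:
After WHERE (2 rows):
teams.amt | teams.tag | teams.score | teams.id
1 | B | 5 | 7
60 | B | 70 | 9
After GROUP BY (1 rows):
teams.tag | n
B | 2
After ORDER BY (1 rows):
teams.tag | n
B | 2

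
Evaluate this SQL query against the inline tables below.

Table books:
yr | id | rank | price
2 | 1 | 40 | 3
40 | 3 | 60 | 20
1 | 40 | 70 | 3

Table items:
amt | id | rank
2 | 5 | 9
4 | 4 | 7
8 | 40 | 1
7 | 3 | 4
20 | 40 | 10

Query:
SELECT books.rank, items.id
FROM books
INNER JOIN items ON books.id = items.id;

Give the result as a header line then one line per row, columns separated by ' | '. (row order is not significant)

After JOIN items (3 rows):
books.yr | books.id | books.rank | books.price | items.amt | items.id | items.rank
40 | 3 | 60 | 20 | 7 | 3 | 4
1 | 40 | 70 | 3 | 8 | 40 | 1
1 | 40 | 70 | 3 | 20 | 40 | 10
After SELECT (3 rows):
books.rank | items.id
60 | 3
70 | 40
70 | 40

== RESULT ==
books.rank | items.id
60 | 3
70 | 40
70 | 40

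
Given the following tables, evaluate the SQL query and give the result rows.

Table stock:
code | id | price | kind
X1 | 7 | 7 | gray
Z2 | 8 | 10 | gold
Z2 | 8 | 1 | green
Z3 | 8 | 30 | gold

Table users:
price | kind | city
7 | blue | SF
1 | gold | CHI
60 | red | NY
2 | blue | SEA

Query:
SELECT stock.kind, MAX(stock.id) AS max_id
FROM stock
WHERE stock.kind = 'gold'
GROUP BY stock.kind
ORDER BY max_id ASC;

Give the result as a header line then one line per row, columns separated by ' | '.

== RESULT ==
stock.kind | max_id
gold | 8

Derivation:
After WHERE (2 rows):
stock.code | stock.id | stock.price | stock.kind
Z2 | 8 | 10 | gold
Z3 | 8 | 30 | gold
After GROUP BY (1 rows):
stock.kind | max_id
gold | 8
After ORDER BY (1 rows):
stock.kind | max_id
gold | 8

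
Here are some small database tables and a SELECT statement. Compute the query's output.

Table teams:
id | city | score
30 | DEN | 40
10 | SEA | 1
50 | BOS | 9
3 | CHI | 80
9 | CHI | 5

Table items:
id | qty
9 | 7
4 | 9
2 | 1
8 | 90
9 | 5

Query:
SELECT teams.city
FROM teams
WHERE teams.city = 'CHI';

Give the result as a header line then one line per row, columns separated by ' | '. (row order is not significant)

== RESULT ==
teams.city
CHI
CHI

Derivation:
After WHERE (2 rows):
teams.id | teams.city | teams.score
3 | CHI | 80
9 | CHI | 5
After SELECT (2 rows):
teams.city
CHI
CHI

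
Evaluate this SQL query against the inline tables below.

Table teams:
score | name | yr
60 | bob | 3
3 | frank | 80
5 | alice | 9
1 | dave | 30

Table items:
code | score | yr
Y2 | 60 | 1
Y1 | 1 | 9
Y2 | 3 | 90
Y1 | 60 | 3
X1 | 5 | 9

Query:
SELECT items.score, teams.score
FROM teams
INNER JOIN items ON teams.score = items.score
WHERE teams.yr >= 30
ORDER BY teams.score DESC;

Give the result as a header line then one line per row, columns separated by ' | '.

After JOIN items (5 rows):
teams.score | teams.name | teams.yr | items.code | items.score | items.yr
60 | bob | 3 | Y2 | 60 | 1
60 | bob | 3 | Y1 | 60 | 3
3 | frank | 80 | Y2 | 3 | 90
5 | alice | 9 | X1 | 5 | 9
1 | dave | 30 | Y1 | 1 | 9
After WHERE (2 rows):
teams.score | teams.name | teams.yr | items.code | items.score | items.yr
3 | frank | 80 | Y2 | 3 | 90
1 | dave | 30 | Y1 | 1 | 9
After SELECT (2 rows):
items.score | teams.score
3 | 3
1 | 1
After ORDER BY (2 rows):
items.score | teams.score
3 | 3
1 | 1

== RESULT ==
items.score | teams.score
3 | 3
1 | 1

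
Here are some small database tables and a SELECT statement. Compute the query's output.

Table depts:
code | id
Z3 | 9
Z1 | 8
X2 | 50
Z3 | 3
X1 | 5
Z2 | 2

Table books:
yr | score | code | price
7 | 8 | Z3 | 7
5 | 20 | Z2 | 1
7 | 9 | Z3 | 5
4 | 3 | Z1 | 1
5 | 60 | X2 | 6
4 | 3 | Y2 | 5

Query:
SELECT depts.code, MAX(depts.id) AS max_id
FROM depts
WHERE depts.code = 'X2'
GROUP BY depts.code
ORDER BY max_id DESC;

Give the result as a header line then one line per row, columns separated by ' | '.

After WHERE (1 rows):
depts.code | depts.id
X2 | 50
After GROUP BY (1 rows):
depts.code | max_id
X2 | 50
After ORDER BY (1 rows):
depts.code | max_id
X2 | 50

== RESULT ==
depts.code | max_id
X2 | 50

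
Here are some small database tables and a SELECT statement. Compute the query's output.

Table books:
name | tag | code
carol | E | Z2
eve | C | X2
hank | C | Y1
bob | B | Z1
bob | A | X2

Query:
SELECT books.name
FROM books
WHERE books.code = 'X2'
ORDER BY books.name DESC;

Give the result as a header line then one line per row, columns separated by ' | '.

After WHERE (2 rows):
books.name | books.tag | books.code
eve | C | X2
bob | A | X2
After SELECT (2 rows):
books.name
eve
bob
After ORDER BY (2 rows):
books.name
eve
bob

== RESULT ==
books.name
eve
bob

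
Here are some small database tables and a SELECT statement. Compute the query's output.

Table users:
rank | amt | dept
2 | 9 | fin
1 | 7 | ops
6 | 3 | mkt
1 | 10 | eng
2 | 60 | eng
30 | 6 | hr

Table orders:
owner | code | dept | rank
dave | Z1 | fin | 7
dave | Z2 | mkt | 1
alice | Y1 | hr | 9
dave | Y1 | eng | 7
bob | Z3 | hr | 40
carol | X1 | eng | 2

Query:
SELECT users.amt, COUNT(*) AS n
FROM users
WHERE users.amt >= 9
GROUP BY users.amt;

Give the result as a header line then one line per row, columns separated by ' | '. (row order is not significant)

== RESULT ==
users.amt | n
9 | 1
10 | 1
60 | 1

Derivation:
After WHERE (3 rows):
users.rank | users.amt | users.dept
2 | 9 | fin
1 | 10 | eng
2 | 60 | eng
After GROUP BY (3 rows):
users.amt | n
9 | 1
10 | 1
60 | 1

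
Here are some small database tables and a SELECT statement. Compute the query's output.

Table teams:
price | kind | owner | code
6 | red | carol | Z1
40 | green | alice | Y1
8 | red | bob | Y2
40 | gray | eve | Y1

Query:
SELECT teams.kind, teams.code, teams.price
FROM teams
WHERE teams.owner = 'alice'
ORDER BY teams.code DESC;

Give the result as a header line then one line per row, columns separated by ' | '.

After WHERE (1 rows):
teams.price | teams.kind | teams.owner | teams.code
40 | green | alice | Y1
After SELECT (1 rows):
teams.kind | teams.code | teams.price
green | Y1 | 40
After ORDER BY (1 rows):
teams.kind | teams.code | teams.price
green | Y1 | 40

== RESULT ==
teams.kind | teams.code | teams.price
green | Y1 | 40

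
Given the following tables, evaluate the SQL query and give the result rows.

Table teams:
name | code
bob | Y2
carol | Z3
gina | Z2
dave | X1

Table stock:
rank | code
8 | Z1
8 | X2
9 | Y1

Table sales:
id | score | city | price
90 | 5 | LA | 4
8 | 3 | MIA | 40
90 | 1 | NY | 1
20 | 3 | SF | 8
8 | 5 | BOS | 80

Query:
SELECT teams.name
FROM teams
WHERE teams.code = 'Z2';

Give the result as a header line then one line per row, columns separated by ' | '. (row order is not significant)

After WHERE (1 rows):
teams.name | teams.code
gina | Z2
After SELECT (1 rows):
teams.name
gina

== RESULT ==
teams.name
gina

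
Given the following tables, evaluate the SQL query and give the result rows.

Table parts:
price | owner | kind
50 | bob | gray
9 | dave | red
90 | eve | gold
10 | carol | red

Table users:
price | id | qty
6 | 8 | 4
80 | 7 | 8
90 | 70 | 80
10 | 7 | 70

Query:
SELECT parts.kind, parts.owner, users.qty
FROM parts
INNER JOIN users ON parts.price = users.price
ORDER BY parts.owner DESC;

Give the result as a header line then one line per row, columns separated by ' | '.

== RESULT ==
parts.kind | parts.owner | users.qty
gold | eve | 80
red | carol | 70

Derivation:
After JOIN users (2 rows):
parts.price | parts.owner | parts.kind | users.price | users.id | users.qty
90 | eve | gold | 90 | 70 | 80
10 | carol | red | 10 | 7 | 70
After SELECT (2 rows):
parts.kind | parts.owner | users.qty
gold | eve | 80
red | carol | 70
After ORDER BY (2 rows):
parts.kind | parts.owner | users.qty
gold | eve | 80
red | carol | 70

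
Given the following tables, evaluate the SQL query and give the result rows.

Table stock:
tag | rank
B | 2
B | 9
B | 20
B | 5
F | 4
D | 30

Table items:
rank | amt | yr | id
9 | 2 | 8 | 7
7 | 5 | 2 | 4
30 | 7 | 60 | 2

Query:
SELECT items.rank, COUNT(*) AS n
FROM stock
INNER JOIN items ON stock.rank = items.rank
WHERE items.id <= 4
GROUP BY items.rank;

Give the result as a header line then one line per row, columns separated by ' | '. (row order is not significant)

After JOIN items (2 rows):
stock.tag | stock.rank | items.rank | items.amt | items.yr | items.id
B | 9 | 9 | 2 | 8 | 7
D | 30 | 30 | 7 | 60 | 2
After WHERE (1 rows):
stock.tag | stock.rank | items.rank | items.amt | items.yr | items.id
D | 30 | 30 | 7 | 60 | 2
After GROUP BY (1 rows):
items.rank | n
30 | 1

== RESULT ==
items.rank | n
30 | 1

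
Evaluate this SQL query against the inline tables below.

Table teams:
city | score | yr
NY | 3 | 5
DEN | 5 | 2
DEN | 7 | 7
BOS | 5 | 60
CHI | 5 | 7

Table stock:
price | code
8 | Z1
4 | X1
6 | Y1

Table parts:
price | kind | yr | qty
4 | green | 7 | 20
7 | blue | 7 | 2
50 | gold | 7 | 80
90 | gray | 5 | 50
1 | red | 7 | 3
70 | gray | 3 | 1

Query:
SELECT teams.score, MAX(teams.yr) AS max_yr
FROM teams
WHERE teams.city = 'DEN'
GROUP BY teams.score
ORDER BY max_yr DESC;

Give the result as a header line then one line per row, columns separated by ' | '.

== RESULT ==
teams.score | max_yr
7 | 7
5 | 2

Derivation:
After WHERE (2 rows):
teams.city | teams.score | teams.yr
DEN | 5 | 2
DEN | 7 | 7
After GROUP BY (2 rows):
teams.score | max_yr
5 | 2
7 | 7
After ORDER BY (2 rows):
teams.score | max_yr
7 | 7
5 | 2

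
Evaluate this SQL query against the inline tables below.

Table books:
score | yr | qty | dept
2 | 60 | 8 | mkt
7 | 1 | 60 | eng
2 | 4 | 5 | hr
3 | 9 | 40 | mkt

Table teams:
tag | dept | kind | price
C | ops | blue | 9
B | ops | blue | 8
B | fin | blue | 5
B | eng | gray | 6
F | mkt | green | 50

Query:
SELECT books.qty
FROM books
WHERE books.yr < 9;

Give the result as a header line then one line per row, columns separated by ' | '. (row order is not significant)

== RESULT ==
books.qty
60
5

Derivation:
After WHERE (2 rows):
books.score | books.yr | books.qty | books.dept
7 | 1 | 60 | eng
2 | 4 | 5 | hr
After SELECT (2 rows):
books.qty
60
5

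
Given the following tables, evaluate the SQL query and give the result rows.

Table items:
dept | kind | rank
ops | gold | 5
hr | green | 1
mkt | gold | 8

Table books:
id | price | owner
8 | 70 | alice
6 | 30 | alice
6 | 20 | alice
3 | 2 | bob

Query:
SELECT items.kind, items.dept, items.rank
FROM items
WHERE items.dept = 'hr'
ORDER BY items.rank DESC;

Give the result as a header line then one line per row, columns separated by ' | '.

== RESULT ==
items.kind | items.dept | items.rank
green | hr | 1

Derivation:
After WHERE (1 rows):
items.dept | items.kind | items.rank
hr | green | 1
After SELECT (1 rows):
items.kind | items.dept | items.rank
green | hr | 1
After ORDER BY (1 rows):
items.kind | items.dept | items.rank
green | hr | 1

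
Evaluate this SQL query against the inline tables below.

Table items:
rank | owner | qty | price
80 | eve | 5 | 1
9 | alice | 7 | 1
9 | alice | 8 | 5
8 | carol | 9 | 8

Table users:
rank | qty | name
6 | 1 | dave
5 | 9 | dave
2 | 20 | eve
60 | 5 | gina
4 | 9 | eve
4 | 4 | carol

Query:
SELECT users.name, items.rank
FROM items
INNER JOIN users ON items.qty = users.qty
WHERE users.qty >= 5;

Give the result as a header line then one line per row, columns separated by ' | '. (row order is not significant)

== RESULT ==
users.name | items.rank
gina | 80
dave | 8
eve | 8

Derivation:
After JOIN users (3 rows):
items.rank | items.owner | items.qty | items.price | users.rank | users.qty | users.name
80 | eve | 5 | 1 | 60 | 5 | gina
8 | carol | 9 | 8 | 5 | 9 | dave
8 | carol | 9 | 8 | 4 | 9 | eve
After WHERE (3 rows):
items.rank | items.owner | items.qty | items.price | users.rank | users.qty | users.name
80 | eve | 5 | 1 | 60 | 5 | gina
8 | carol | 9 | 8 | 5 | 9 | dave
8 | carol | 9 | 8 | 4 | 9 | eve
After SELECT (3 rows):
users.name | items.rank
gina | 80
dave | 8
eve | 8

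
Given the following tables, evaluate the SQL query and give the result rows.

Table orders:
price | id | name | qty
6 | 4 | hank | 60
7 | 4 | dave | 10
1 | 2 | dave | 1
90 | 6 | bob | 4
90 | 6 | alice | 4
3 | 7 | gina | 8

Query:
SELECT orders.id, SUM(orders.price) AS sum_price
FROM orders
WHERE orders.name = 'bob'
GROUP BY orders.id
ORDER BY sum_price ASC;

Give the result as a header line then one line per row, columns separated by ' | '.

== RESULT ==
orders.id | sum_price
6 | 90

Derivation:
After WHERE (1 rows):
orders.price | orders.id | orders.name | orders.qty
90 | 6 | bob | 4
After GROUP BY (1 rows):
orders.id | sum_price
6 | 90
After ORDER BY (1 rows):
orders.id | sum_price
6 | 90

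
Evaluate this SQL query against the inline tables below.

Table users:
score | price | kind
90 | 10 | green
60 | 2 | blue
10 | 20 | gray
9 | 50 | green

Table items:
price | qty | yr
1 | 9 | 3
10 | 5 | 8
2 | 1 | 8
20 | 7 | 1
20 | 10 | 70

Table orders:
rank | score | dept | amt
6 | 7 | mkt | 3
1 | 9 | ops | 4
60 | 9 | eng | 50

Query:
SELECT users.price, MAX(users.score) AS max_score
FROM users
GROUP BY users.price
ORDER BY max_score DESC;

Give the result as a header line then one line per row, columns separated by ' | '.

== RESULT ==
users.price | max_score
10 | 90
2 | 60
20 | 10
50 | 9

Derivation:
After GROUP BY (4 rows):
users.price | max_score
10 | 90
2 | 60
20 | 10
50 | 9
After ORDER BY (4 rows):
users.price | max_score
10 | 90
2 | 60
20 | 10
50 | 9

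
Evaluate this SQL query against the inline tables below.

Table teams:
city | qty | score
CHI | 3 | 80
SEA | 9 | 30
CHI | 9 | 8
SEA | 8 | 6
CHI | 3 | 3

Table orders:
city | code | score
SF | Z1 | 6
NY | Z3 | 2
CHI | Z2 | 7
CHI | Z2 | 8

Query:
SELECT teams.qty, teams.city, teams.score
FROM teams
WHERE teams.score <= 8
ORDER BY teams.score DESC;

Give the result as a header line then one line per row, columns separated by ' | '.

== RESULT ==
teams.qty | teams.city | teams.score
9 | CHI | 8
8 | SEA | 6
3 | CHI | 3

Derivation:
After WHERE (3 rows):
teams.city | teams.qty | teams.score
CHI | 9 | 8
SEA | 8 | 6
CHI | 3 | 3
After SELECT (3 rows):
teams.qty | teams.city | teams.score
9 | CHI | 8
8 | SEA | 6
3 | CHI | 3
After ORDER BY (3 rows):
teams.qty | teams.city | teams.score
9 | CHI | 8
8 | SEA | 6
3 | CHI | 3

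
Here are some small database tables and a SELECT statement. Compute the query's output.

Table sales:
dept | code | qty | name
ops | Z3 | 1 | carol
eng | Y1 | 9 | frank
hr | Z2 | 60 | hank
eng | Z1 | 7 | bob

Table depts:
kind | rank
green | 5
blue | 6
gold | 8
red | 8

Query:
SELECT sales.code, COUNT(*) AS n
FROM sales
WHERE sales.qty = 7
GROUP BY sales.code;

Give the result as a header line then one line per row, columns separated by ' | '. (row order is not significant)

After WHERE (1 rows):
sales.dept | sales.code | sales.qty | sales.name
eng | Z1 | 7 | bob
After GROUP BY (1 rows):
sales.code | n
Z1 | 1

== RESULT ==
sales.code | n
Z1 | 1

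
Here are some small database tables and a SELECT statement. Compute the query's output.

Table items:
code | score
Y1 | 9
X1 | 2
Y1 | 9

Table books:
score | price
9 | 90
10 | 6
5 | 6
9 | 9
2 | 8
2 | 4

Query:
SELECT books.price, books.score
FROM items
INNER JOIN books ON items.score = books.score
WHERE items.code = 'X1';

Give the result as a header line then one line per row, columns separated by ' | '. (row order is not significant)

== RESULT ==
books.price | books.score
8 | 2
4 | 2

Derivation:
After JOIN books (6 rows):
items.code | items.score | books.score | books.price
Y1 | 9 | 9 | 90
Y1 | 9 | 9 | 9
X1 | 2 | 2 | 8
X1 | 2 | 2 | 4
Y1 | 9 | 9 | 90
Y1 | 9 | 9 | 9
After WHERE (2 rows):
items.code | items.score | books.score | books.price
X1 | 2 | 2 | 8
X1 | 2 | 2 | 4
After SELECT (2 rows):
books.price | books.score
8 | 2
4 | 2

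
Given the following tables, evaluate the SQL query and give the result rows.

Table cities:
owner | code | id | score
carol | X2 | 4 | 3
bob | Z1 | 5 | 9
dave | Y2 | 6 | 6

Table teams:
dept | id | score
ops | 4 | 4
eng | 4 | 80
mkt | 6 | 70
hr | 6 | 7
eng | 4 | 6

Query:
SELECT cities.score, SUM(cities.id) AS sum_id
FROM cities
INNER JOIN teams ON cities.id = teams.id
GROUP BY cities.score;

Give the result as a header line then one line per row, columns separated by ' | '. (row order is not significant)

== RESULT ==
cities.score | sum_id
3 | 12
6 | 12

Derivation:
After JOIN teams (5 rows):
cities.owner | cities.code | cities.id | cities.score | teams.dept | teams.id | teams.score
carol | X2 | 4 | 3 | ops | 4 | 4
carol | X2 | 4 | 3 | eng | 4 | 80
carol | X2 | 4 | 3 | eng | 4 | 6
dave | Y2 | 6 | 6 | mkt | 6 | 70
dave | Y2 | 6 | 6 | hr | 6 | 7
After GROUP BY (2 rows):
cities.score | sum_id
3 | 12
6 | 12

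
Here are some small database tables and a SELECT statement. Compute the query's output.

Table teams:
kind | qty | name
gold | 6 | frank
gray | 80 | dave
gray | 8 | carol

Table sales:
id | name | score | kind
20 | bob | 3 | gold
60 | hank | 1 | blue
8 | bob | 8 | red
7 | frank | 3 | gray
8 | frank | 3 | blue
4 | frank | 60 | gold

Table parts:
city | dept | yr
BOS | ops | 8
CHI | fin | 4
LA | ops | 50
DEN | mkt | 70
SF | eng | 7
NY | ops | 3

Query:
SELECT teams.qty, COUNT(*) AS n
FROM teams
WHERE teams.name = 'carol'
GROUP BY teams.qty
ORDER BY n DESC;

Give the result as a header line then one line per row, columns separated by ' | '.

After WHERE (1 rows):
teams.kind | teams.qty | teams.name
gray | 8 | carol
After GROUP BY (1 rows):
teams.qty | n
8 | 1
After ORDER BY (1 rows):
teams.qty | n
8 | 1

== RESULT ==
teams.qty | n
8 | 1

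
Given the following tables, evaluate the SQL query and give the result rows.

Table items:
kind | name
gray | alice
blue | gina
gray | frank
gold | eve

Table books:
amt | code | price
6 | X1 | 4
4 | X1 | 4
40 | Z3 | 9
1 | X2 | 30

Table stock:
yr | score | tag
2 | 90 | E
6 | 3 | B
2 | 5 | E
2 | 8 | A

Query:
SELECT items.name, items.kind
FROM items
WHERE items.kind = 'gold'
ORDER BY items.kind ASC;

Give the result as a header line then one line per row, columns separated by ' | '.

== RESULT ==
items.name | items.kind
eve | gold

Derivation:
After WHERE (1 rows):
items.kind | items.name
gold | eve
After SELECT (1 rows):
items.name | items.kind
eve | gold
After ORDER BY (1 rows):
items.name | items.kind
eve | gold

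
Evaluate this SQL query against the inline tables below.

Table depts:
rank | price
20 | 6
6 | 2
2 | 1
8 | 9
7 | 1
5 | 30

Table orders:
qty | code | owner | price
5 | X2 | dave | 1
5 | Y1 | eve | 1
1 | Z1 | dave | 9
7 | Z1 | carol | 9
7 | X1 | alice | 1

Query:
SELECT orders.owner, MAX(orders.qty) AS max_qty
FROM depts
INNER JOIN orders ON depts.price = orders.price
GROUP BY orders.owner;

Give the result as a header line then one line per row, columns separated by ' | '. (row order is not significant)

After JOIN orders (8 rows):
depts.rank | depts.price | orders.qty | orders.code | orders.owner | orders.price
2 | 1 | 5 | X2 | dave | 1
2 | 1 | 5 | Y1 | eve | 1
2 | 1 | 7 | X1 | alice | 1
8 | 9 | 1 | Z1 | dave | 9
8 | 9 | 7 | Z1 | carol | 9
7 | 1 | 5 | X2 | dave | 1
7 | 1 | 5 | Y1 | eve | 1
7 | 1 | 7 | X1 | alice | 1
After GROUP BY (4 rows):
orders.owner | max_qty
dave | 5
eve | 5
alice | 7
carol | 7

== RESULT ==
orders.owner | max_qty
dave | 5
eve | 5
alice | 7
carol | 7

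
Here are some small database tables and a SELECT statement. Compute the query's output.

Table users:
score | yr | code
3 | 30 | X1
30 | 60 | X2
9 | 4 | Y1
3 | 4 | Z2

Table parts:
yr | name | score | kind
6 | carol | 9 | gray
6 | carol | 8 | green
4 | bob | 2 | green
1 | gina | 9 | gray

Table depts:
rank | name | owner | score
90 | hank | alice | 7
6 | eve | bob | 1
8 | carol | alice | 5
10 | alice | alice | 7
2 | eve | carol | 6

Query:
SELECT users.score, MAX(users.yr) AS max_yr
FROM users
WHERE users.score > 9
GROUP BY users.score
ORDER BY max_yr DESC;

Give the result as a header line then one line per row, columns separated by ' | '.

After WHERE (1 rows):
users.score | users.yr | users.code
30 | 60 | X2
After GROUP BY (1 rows):
users.score | max_yr
30 | 60
After ORDER BY (1 rows):
users.score | max_yr
30 | 60

== RESULT ==
users.score | max_yr
30 | 60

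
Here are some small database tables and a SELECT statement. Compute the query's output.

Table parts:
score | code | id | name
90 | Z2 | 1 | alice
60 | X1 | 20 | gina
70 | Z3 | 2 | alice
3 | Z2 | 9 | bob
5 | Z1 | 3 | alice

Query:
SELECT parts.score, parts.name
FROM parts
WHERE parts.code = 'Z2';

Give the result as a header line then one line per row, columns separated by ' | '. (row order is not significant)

After WHERE (2 rows):
parts.score | parts.code | parts.id | parts.name
90 | Z2 | 1 | alice
3 | Z2 | 9 | bob
After SELECT (2 rows):
parts.score | parts.name
90 | alice
3 | bob

== RESULT ==
parts.score | parts.name
90 | alice
3 | bob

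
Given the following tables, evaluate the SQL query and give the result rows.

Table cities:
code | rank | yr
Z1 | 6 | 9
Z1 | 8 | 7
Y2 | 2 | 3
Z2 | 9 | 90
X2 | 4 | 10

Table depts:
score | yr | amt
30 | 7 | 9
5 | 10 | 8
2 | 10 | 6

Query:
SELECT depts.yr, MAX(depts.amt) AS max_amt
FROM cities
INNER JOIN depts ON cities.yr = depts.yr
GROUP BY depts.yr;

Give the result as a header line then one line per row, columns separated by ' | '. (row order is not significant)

== RESULT ==
depts.yr | max_amt
7 | 9
10 | 8

Derivation:
After JOIN depts (3 rows):
cities.code | cities.rank | cities.yr | depts.score | depts.yr | depts.amt
Z1 | 8 | 7 | 30 | 7 | 9
X2 | 4 | 10 | 5 | 10 | 8
X2 | 4 | 10 | 2 | 10 | 6
After GROUP BY (2 rows):
depts.yr | max_amt
7 | 9
10 | 8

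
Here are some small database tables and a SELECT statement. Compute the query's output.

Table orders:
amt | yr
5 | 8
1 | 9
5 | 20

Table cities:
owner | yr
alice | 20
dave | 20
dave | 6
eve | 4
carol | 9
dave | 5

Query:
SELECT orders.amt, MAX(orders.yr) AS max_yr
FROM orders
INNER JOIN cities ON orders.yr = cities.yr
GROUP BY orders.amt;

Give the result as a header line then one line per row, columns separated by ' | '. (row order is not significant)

== RESULT ==
orders.amt | max_yr
1 | 9
5 | 20

Derivation:
After JOIN cities (3 rows):
orders.amt | orders.yr | cities.owner | cities.yr
1 | 9 | carol | 9
5 | 20 | alice | 20
5 | 20 | dave | 20
After GROUP BY (2 rows):
orders.amt | max_yr
1 | 9
5 | 20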